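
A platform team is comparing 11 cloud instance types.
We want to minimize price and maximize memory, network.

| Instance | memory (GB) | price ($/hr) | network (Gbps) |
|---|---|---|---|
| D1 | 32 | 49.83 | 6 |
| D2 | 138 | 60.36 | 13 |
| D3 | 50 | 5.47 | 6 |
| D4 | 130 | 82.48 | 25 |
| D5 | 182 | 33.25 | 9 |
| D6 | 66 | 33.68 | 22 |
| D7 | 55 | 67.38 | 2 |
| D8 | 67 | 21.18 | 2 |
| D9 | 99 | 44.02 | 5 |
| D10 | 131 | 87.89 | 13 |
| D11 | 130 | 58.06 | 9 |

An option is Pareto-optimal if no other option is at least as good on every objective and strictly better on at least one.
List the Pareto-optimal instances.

D2, D3, D4, D5, D6, D8

D1: dominated by D3 (memory 50≥32, price 5.47≤49.83, network 6≥6).
D2: not dominated.
D3: not dominated (best price).
D4: not dominated (best network).
D5: not dominated (best memory).
D6: not dominated.
D7: dominated by D2 (memory 138≥55, price 60.36≤67.38, network 13≥2).
D8: not dominated.
D9: dominated by D5 (memory 182≥99, price 33.25≤44.02, network 9≥5).
D10: dominated by D2 (memory 138≥131, price 60.36≤87.89, network 13≥13).
D11: dominated by D5 (memory 182≥130, price 33.25≤58.06, network 9≥9).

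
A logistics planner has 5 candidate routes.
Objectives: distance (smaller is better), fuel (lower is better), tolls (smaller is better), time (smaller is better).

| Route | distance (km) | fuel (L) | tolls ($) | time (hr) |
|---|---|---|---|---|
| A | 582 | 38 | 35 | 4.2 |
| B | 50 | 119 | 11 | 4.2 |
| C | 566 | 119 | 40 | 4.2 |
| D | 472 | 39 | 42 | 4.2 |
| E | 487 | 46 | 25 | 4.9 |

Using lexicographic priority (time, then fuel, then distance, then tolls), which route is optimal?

A

First minimize time: best is 4.2, kept {A, B, C, D}.
Then minimize fuel: best is 38, kept {A}.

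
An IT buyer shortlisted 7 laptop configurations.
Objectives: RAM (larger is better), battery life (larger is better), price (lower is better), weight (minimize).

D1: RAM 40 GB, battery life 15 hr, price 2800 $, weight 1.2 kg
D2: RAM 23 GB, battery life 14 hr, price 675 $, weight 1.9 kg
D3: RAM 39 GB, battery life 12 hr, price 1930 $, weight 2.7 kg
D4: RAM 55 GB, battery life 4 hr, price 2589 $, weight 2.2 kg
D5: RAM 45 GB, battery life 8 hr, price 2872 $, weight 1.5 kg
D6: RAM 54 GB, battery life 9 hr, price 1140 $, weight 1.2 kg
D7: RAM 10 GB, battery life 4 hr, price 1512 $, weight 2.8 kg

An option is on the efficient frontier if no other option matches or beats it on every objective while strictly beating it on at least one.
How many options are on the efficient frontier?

5

D1: not dominated (best battery life).
D2: not dominated (best price).
D3: not dominated.
D4: not dominated (best RAM).
D5: dominated by D6 (RAM 54≥45, battery life 9≥8, price 1140≤2872, weight 1.2≤1.5).
D6: not dominated.
D7: dominated by D2 (RAM 23≥10, battery life 14≥4, price 675≤1512, weight 1.9≤2.8).
Pareto-optimal: D1, D2, D3, D4, D6 → 5.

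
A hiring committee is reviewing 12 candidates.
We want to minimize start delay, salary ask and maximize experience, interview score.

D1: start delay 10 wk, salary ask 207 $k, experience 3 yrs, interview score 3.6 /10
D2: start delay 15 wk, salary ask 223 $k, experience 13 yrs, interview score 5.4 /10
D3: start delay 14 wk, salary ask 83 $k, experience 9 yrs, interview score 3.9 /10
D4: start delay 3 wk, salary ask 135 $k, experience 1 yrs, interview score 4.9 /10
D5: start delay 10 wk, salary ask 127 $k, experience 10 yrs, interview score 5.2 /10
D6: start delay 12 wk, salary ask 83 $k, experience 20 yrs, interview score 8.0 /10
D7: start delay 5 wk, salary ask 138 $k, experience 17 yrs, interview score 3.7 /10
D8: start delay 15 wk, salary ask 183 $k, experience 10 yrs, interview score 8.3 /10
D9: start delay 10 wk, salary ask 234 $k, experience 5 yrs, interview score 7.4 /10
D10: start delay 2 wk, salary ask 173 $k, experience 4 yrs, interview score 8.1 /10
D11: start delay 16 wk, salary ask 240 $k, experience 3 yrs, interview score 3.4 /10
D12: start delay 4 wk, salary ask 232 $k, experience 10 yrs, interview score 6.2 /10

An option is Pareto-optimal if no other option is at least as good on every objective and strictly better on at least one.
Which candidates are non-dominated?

D4, D5, D6, D7, D8, D9, D10, D12

D1: dominated by D5 (start delay 10≤10, salary ask 127≤207, experience 10≥3, interview score 5.2≥3.6).
D2: dominated by D6 (start delay 12≤15, salary ask 83≤223, experience 20≥13, interview score 8.0≥5.4).
D3: dominated by D6 (start delay 12≤14, salary ask 83≤83, experience 20≥9, interview score 8.0≥3.9).
D4: not dominated.
D5: not dominated.
D6: not dominated (best experience).
D7: not dominated.
D8: not dominated (best interview score).
D9: not dominated.
D10: not dominated (best start delay).
D11: dominated by D1 (start delay 10≤16, salary ask 207≤240, experience 3≥3, interview score 3.6≥3.4).
D12: not dominated.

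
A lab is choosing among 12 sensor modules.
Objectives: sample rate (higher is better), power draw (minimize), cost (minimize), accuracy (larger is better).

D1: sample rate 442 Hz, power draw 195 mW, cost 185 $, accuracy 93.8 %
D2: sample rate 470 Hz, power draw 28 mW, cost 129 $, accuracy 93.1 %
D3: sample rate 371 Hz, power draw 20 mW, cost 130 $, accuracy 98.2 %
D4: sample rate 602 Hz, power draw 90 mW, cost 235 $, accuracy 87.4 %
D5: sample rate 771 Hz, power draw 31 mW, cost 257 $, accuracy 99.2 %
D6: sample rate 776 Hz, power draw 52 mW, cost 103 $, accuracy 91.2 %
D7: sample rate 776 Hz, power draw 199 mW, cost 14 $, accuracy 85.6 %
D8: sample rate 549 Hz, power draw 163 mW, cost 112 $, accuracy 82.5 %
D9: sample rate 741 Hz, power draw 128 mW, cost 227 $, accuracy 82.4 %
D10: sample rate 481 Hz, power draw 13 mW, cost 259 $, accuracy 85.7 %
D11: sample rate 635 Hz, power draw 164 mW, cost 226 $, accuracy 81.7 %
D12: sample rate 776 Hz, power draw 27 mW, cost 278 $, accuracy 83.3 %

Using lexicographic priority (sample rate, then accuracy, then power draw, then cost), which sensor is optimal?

First maximize sample rate: best is 776, kept {D6, D7, D12}.
Then maximize accuracy: best is 91.2, kept {D6}.

D6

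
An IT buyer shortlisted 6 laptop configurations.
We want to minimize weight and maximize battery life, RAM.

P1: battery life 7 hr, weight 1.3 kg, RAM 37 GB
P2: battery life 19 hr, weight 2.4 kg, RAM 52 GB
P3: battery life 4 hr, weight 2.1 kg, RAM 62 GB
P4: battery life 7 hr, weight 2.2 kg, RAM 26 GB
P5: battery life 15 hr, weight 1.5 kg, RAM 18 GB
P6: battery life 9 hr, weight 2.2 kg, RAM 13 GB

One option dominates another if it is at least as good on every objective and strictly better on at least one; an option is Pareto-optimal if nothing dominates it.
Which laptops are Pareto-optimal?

P1, P2, P3, P5

P1: not dominated (best weight).
P2: not dominated (best battery life).
P3: not dominated (best RAM).
P4: dominated by P1 (battery life 7≥7, weight 1.3≤2.2, RAM 37≥26).
P5: not dominated.
P6: dominated by P5 (battery life 15≥9, weight 1.5≤2.2, RAM 18≥13).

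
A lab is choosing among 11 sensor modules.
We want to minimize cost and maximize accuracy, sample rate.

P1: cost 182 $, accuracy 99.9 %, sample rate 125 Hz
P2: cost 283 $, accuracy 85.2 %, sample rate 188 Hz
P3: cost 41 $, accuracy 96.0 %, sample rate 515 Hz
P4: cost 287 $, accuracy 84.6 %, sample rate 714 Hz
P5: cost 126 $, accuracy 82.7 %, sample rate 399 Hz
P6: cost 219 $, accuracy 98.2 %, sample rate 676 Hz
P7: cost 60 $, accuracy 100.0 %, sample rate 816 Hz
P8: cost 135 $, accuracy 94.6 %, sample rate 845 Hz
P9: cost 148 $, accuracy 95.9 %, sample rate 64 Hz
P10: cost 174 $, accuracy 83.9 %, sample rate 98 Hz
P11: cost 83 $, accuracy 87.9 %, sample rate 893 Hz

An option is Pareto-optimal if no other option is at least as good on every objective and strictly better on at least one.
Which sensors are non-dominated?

P1: dominated by P7 (cost 60≤182, accuracy 100.0≥99.9, sample rate 816≥125).
P2: dominated by P3 (cost 41≤283, accuracy 96.0≥85.2, sample rate 515≥188).
P3: not dominated (best cost).
P4: dominated by P7 (cost 60≤287, accuracy 100.0≥84.6, sample rate 816≥714).
P5: dominated by P3 (cost 41≤126, accuracy 96.0≥82.7, sample rate 515≥399).
P6: dominated by P7 (cost 60≤219, accuracy 100.0≥98.2, sample rate 816≥676).
P7: not dominated (best accuracy).
P8: not dominated.
P9: dominated by P3 (cost 41≤148, accuracy 96.0≥95.9, sample rate 515≥64).
P10: dominated by P3 (cost 41≤174, accuracy 96.0≥83.9, sample rate 515≥98).
P11: not dominated (best sample rate).

P3, P7, P8, P11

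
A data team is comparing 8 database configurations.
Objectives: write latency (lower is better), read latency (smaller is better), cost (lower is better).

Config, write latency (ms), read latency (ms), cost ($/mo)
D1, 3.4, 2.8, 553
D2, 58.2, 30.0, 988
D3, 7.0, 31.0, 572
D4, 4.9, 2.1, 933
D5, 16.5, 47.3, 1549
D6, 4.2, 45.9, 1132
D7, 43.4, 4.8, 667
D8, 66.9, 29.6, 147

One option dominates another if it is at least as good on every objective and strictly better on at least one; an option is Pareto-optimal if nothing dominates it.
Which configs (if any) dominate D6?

D1: write latency 3.4≤4.2, read latency 2.8≤45.9, cost 553≤1132 — dominates D6.
Others (D2, D3, D4, D5, D7, D8) are each worse than D6 on at least one objective.

D1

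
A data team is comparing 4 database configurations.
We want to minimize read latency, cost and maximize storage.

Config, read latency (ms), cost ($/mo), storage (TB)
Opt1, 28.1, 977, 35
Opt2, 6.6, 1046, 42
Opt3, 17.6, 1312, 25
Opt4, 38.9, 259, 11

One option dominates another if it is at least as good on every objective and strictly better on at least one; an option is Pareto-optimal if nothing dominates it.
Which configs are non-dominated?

Opt1: not dominated.
Opt2: not dominated (best read latency).
Opt3: dominated by Opt2 (read latency 6.6≤17.6, cost 1046≤1312, storage 42≥25).
Opt4: not dominated (best cost).

Opt1, Opt2, Opt4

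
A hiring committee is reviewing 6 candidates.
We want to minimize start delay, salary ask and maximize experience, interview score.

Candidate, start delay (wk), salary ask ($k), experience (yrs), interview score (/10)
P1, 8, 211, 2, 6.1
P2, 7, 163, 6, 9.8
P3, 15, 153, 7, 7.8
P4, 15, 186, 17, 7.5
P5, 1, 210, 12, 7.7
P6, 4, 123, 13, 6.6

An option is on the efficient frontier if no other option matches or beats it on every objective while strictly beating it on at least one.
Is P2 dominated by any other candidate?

P1: worse on start delay (8 vs 7).
P3: worse on start delay (15 vs 7).
P4: worse on start delay (15 vs 7).
P5: worse on salary ask (210 vs 163).
P6: worse on interview score (6.6 vs 9.8).
No option is at least as good as P2 on every objective and strictly better on one.

No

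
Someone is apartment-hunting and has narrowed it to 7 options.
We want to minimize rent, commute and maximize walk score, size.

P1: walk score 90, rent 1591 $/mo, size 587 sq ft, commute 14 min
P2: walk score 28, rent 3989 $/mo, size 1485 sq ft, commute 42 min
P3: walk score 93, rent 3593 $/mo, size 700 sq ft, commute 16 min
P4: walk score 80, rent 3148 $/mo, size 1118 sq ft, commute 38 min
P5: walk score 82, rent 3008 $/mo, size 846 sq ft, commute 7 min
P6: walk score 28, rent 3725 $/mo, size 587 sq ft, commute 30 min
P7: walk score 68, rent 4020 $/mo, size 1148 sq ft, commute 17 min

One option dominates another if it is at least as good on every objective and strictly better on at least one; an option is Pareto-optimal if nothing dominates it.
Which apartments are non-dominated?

P1: not dominated (best rent).
P2: not dominated (best size).
P3: not dominated (best walk score).
P4: not dominated.
P5: not dominated (best commute).
P6: dominated by P1 (walk score 90≥28, rent 1591≤3725, size 587≥587, commute 14≤30).
P7: not dominated.

P1, P2, P3, P4, P5, P7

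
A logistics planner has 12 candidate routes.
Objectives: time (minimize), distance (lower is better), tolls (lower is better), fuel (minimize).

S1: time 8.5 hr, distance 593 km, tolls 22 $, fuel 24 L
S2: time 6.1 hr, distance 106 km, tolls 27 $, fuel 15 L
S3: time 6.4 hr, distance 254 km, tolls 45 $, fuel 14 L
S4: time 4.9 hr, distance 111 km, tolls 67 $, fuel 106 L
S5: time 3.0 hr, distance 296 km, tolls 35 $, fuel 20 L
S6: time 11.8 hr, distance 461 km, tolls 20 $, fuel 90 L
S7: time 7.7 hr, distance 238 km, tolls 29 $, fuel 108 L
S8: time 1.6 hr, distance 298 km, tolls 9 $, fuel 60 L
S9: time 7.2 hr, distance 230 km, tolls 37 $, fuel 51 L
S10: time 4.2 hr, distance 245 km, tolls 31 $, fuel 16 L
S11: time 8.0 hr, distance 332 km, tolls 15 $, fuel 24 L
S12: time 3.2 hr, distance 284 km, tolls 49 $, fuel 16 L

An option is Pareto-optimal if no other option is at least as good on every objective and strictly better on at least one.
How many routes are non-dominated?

8

S1: dominated by S11 (time 8.0≤8.5, distance 332≤593, tolls 15≤22, fuel 24≤24).
S2: not dominated (best distance).
S3: not dominated (best fuel).
S4: not dominated.
S5: not dominated.
S6: dominated by S8 (time 1.6≤11.8, distance 298≤461, tolls 9≤20, fuel 60≤90).
S7: dominated by S2 (time 6.1≤7.7, distance 106≤238, tolls 27≤29, fuel 15≤108).
S8: not dominated (best time).
S9: dominated by S2 (time 6.1≤7.2, distance 106≤230, tolls 27≤37, fuel 15≤51).
S10: not dominated.
S11: not dominated.
S12: not dominated.
Pareto-optimal: S2, S3, S4, S5, S8, S10, S11, S12 → 8.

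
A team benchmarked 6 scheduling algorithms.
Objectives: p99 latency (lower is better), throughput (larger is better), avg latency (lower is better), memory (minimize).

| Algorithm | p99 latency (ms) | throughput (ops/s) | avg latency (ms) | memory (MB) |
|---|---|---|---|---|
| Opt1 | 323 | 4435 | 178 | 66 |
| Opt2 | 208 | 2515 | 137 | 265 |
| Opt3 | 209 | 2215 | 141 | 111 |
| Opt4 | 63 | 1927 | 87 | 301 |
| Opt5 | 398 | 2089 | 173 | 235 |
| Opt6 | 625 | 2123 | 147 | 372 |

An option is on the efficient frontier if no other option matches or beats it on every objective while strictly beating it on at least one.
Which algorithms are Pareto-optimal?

Opt1: not dominated (best throughput).
Opt2: not dominated.
Opt3: not dominated.
Opt4: not dominated (best p99 latency).
Opt5: dominated by Opt3 (p99 latency 209≤398, throughput 2215≥2089, avg latency 141≤173, memory 111≤235).
Opt6: dominated by Opt2 (p99 latency 208≤625, throughput 2515≥2123, avg latency 137≤147, memory 265≤372).

Opt1, Opt2, Opt3, Opt4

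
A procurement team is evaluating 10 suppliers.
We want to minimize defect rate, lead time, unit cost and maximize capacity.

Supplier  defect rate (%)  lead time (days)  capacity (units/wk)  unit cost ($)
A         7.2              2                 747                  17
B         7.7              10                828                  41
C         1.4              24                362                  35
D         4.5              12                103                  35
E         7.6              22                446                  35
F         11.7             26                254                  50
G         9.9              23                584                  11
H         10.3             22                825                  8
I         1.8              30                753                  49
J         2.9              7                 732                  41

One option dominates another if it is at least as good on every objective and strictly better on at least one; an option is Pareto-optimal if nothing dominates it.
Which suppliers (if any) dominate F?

A, B, C, E, G, H, J

A: defect rate 7.2≤11.7, lead time 2≤26, capacity 747≥254, unit cost 17≤50 — dominates F.
B: defect rate 7.7≤11.7, lead time 10≤26, capacity 828≥254, unit cost 41≤50 — dominates F.
C: defect rate 1.4≤11.7, lead time 24≤26, capacity 362≥254, unit cost 35≤50 — dominates F.
E: defect rate 7.6≤11.7, lead time 22≤26, capacity 446≥254, unit cost 35≤50 — dominates F.
G: defect rate 9.9≤11.7, lead time 23≤26, capacity 584≥254, unit cost 11≤50 — dominates F.
H: defect rate 10.3≤11.7, lead time 22≤26, capacity 825≥254, unit cost 8≤50 — dominates F.
J: defect rate 2.9≤11.7, lead time 7≤26, capacity 732≥254, unit cost 41≤50 — dominates F.
Others (D, I) are each worse than F on at least one objective.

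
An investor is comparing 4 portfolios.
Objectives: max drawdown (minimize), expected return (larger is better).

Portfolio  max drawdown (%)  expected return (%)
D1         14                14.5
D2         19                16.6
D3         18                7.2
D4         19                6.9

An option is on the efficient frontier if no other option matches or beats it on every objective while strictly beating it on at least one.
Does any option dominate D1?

D2: worse on max drawdown (19 vs 14).
D3: worse on max drawdown (18 vs 14).
D4: worse on max drawdown (19 vs 14).
No option is at least as good as D1 on every objective and strictly better on one.

No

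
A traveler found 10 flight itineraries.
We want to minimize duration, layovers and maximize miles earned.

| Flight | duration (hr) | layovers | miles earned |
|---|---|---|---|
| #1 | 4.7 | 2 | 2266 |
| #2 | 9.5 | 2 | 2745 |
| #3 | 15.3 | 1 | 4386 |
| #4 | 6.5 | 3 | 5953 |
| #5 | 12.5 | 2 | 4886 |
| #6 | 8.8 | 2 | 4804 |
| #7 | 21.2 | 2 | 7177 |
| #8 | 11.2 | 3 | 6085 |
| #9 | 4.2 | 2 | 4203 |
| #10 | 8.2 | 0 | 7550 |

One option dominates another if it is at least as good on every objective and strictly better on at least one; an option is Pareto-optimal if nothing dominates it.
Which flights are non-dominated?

#1: dominated by #9 (duration 4.2≤4.7, layovers 2≤2, miles earned 4203≥2266).
#2: dominated by #6 (duration 8.8≤9.5, layovers 2≤2, miles earned 4804≥2745).
#3: dominated by #10 (duration 8.2≤15.3, layovers 0≤1, miles earned 7550≥4386).
#4: not dominated.
#5: dominated by #10 (duration 8.2≤12.5, layovers 0≤2, miles earned 7550≥4886).
#6: dominated by #10 (duration 8.2≤8.8, layovers 0≤2, miles earned 7550≥4804).
#7: dominated by #10 (duration 8.2≤21.2, layovers 0≤2, miles earned 7550≥7177).
#8: dominated by #10 (duration 8.2≤11.2, layovers 0≤3, miles earned 7550≥6085).
#9: not dominated (best duration).
#10: not dominated (best layovers).

#4, #9, #10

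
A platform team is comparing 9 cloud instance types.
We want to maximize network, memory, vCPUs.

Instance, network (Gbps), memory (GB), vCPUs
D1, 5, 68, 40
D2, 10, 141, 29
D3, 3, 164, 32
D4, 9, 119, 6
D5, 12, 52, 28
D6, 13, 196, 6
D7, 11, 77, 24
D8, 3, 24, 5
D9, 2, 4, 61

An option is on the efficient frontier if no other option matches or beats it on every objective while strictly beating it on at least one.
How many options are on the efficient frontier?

D1: not dominated.
D2: not dominated.
D3: not dominated.
D4: dominated by D2 (network 10≥9, memory 141≥119, vCPUs 29≥6).
D5: not dominated.
D6: not dominated (best network).
D7: not dominated.
D8: dominated by D1 (network 5≥3, memory 68≥24, vCPUs 40≥5).
D9: not dominated (best vCPUs).
Pareto-optimal: D1, D2, D3, D5, D6, D7, D9 → 7.

7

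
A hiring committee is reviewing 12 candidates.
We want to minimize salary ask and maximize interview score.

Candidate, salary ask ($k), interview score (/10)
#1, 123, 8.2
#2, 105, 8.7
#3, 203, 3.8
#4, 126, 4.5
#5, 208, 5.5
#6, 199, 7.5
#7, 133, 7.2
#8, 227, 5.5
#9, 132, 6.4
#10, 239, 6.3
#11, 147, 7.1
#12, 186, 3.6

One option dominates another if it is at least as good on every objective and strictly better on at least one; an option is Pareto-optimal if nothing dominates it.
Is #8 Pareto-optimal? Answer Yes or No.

#1 vs #8: salary ask 123≤227, interview score 8.2≥5.5 — #1 is at least as good on every objective and strictly better on at least one, so #1 dominates #8.

No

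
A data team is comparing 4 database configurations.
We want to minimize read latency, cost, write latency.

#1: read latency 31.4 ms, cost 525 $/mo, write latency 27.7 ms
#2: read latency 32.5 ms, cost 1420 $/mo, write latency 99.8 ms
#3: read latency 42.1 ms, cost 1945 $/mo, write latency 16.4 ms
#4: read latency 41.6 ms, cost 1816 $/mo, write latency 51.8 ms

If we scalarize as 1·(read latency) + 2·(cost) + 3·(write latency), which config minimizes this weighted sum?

#1

#1: 1·31.4 + 2·525 + 3·27.7 = 1164.5
#2: 1·32.5 + 2·1420 + 3·99.8 = 3171.9
#3: 1·42.1 + 2·1945 + 3·16.4 = 3981.3
#4: 1·41.6 + 2·1816 + 3·51.8 = 3829.0
Lowest: #1 at 1164.5.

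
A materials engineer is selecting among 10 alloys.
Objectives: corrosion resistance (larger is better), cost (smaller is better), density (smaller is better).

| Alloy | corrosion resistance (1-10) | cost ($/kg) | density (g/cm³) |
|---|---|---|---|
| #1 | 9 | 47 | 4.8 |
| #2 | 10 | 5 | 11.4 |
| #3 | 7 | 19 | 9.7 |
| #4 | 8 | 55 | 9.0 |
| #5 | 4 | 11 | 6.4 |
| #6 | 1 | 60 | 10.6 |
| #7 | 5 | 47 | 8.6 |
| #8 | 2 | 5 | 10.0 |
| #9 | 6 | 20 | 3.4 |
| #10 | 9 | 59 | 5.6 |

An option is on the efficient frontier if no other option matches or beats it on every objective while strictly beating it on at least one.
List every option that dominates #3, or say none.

#1: worse on cost (47 vs 19).
#2: worse on density (11.4 vs 9.7).
#4: worse on cost (55 vs 19).
#5: worse on corrosion resistance (4 vs 7).
#6: worse on corrosion resistance (1 vs 7).
#7: worse on corrosion resistance (5 vs 7).
#8: worse on corrosion resistance (2 vs 7).
#9: worse on corrosion resistance (6 vs 7).
#10: worse on cost (59 vs 19).
No option dominates #3.

none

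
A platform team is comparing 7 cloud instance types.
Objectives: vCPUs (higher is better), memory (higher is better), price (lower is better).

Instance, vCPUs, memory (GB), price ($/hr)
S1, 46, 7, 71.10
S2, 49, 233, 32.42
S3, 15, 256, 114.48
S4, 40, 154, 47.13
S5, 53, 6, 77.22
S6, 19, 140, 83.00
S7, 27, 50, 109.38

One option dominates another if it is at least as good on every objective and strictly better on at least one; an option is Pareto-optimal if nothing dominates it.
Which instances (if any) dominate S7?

S2, S4

S2: vCPUs 49≥27, memory 233≥50, price 32.42≤109.38 — dominates S7.
S4: vCPUs 40≥27, memory 154≥50, price 47.13≤109.38 — dominates S7.
Others (S1, S3, S5, S6) are each worse than S7 on at least one objective.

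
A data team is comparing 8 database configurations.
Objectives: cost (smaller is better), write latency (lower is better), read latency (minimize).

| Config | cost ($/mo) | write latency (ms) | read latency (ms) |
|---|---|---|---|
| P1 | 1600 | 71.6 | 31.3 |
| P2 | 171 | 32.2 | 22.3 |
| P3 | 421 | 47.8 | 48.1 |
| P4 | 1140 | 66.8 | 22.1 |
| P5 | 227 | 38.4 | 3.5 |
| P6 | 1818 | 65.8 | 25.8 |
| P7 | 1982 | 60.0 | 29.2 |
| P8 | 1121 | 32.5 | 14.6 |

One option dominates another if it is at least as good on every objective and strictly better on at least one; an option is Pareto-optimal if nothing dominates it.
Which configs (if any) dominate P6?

P2, P5, P8

P2: cost 171≤1818, write latency 32.2≤65.8, read latency 22.3≤25.8 — dominates P6.
P5: cost 227≤1818, write latency 38.4≤65.8, read latency 3.5≤25.8 — dominates P6.
P8: cost 1121≤1818, write latency 32.5≤65.8, read latency 14.6≤25.8 — dominates P6.
Others (P1, P3, P4, P7) are each worse than P6 on at least one objective.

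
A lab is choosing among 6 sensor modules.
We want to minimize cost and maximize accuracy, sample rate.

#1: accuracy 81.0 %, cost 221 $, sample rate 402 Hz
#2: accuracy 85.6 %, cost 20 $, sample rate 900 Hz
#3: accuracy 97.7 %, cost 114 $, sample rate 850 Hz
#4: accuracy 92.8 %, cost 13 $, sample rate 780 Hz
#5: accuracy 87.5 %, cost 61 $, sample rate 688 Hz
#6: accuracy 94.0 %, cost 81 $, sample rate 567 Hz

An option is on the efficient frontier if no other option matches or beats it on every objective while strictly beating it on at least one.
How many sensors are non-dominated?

#1: dominated by #2 (accuracy 85.6≥81.0, cost 20≤221, sample rate 900≥402).
#2: not dominated (best sample rate).
#3: not dominated (best accuracy).
#4: not dominated (best cost).
#5: dominated by #4 (accuracy 92.8≥87.5, cost 13≤61, sample rate 780≥688).
#6: not dominated.
Pareto-optimal: #2, #3, #4, #6 → 4.

4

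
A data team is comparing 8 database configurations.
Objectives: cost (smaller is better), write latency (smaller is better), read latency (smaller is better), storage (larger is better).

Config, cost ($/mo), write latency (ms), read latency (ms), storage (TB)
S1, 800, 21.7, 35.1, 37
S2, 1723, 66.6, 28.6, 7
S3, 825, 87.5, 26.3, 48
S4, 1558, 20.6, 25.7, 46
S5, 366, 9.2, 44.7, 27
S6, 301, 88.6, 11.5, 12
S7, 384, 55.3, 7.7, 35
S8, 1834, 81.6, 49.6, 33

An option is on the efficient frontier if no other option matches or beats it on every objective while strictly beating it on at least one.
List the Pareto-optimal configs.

S1, S3, S4, S5, S6, S7

S1: not dominated.
S2: dominated by S4 (cost 1558≤1723, write latency 20.6≤66.6, read latency 25.7≤28.6, storage 46≥7).
S3: not dominated (best storage).
S4: not dominated.
S5: not dominated (best write latency).
S6: not dominated (best cost).
S7: not dominated (best read latency).
S8: dominated by S1 (cost 800≤1834, write latency 21.7≤81.6, read latency 35.1≤49.6, storage 37≥33).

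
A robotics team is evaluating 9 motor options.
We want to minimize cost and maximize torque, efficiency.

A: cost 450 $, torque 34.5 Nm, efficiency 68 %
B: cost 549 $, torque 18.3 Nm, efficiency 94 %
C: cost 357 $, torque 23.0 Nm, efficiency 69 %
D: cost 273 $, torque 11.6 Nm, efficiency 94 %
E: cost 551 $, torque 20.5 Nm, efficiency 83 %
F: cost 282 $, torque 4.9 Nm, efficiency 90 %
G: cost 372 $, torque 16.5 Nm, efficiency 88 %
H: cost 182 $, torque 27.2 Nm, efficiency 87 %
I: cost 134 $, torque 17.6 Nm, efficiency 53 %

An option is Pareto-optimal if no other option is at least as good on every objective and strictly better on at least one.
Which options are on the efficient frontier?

A, B, D, G, H, I

A: not dominated (best torque).
B: not dominated.
C: dominated by H (cost 182≤357, torque 27.2≥23.0, efficiency 87≥69).
D: not dominated.
E: dominated by H (cost 182≤551, torque 27.2≥20.5, efficiency 87≥83).
F: dominated by D (cost 273≤282, torque 11.6≥4.9, efficiency 94≥90).
G: not dominated.
H: not dominated.
I: not dominated (best cost).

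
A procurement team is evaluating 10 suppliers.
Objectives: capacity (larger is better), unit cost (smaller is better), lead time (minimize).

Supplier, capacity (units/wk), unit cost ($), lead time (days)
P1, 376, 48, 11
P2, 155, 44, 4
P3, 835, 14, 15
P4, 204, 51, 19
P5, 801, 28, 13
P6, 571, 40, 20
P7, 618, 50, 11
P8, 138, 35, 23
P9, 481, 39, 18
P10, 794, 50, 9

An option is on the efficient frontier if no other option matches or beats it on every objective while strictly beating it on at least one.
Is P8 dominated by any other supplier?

P3 vs P8: capacity 835≥138, unit cost 14≤35, lead time 15≤23 — P3 is at least as good on every objective and strictly better on at least one, so P3 dominates P8.

Yes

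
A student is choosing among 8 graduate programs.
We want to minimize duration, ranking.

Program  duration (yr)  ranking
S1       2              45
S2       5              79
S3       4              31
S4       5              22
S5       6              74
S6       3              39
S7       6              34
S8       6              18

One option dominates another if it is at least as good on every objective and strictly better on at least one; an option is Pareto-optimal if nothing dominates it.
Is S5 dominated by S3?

Yes

S3 vs S5: duration 4≤6, ranking 31≤74 — S3 is at least as good on every objective with at least one strict improvement.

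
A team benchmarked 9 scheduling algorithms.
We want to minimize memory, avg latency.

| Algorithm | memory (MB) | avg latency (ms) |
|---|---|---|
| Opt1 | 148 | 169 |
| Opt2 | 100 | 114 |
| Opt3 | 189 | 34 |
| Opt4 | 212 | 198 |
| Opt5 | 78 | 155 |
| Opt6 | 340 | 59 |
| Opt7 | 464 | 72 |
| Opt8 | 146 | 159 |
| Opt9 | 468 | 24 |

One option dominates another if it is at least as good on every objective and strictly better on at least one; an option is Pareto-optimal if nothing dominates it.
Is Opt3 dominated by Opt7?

No

Opt7 vs Opt3: Opt7 is worse on memory (464 vs 189), so it does not dominate Opt3.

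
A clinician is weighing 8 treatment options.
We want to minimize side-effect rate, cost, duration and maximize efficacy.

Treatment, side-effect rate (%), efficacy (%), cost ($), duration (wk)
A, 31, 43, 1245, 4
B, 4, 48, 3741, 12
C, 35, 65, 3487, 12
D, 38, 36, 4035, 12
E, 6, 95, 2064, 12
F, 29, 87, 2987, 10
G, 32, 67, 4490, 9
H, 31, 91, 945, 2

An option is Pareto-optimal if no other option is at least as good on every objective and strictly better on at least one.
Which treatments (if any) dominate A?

H: side-effect rate 31≤31, efficacy 91≥43, cost 945≤1245, duration 2≤4 — dominates A.
Others (B, C, D, E, F, G) are each worse than A on at least one objective.

H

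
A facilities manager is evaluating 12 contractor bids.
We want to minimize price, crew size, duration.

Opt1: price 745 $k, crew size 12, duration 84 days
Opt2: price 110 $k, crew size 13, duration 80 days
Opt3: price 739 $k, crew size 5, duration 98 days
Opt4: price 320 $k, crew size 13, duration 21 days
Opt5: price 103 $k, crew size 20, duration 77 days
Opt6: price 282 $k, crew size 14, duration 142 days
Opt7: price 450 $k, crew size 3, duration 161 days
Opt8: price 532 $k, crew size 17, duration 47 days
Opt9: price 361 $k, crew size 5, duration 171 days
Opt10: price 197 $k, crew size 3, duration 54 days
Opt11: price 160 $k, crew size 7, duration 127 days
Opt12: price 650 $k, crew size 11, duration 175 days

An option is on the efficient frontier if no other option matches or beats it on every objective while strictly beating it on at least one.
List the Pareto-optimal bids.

Opt1: dominated by Opt10 (price 197≤745, crew size 3≤12, duration 54≤84).
Opt2: not dominated.
Opt3: dominated by Opt10 (price 197≤739, crew size 3≤5, duration 54≤98).
Opt4: not dominated (best duration).
Opt5: not dominated (best price).
Opt6: dominated by Opt2 (price 110≤282, crew size 13≤14, duration 80≤142).
Opt7: dominated by Opt10 (price 197≤450, crew size 3≤3, duration 54≤161).
Opt8: dominated by Opt4 (price 320≤532, crew size 13≤17, duration 21≤47).
Opt9: dominated by Opt10 (price 197≤361, crew size 3≤5, duration 54≤171).
Opt10: not dominated.
Opt11: not dominated.
Opt12: dominated by Opt7 (price 450≤650, crew size 3≤11, duration 161≤175).

Opt2, Opt4, Opt5, Opt10, Opt11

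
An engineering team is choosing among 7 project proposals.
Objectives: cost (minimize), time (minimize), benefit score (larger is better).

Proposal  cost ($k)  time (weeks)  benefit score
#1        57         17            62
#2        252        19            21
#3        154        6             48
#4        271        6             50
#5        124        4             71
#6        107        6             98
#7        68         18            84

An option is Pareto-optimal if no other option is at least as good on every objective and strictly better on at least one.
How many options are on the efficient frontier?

4

#1: not dominated (best cost).
#2: dominated by #1 (cost 57≤252, time 17≤19, benefit score 62≥21).
#3: dominated by #5 (cost 124≤154, time 4≤6, benefit score 71≥48).
#4: dominated by #5 (cost 124≤271, time 4≤6, benefit score 71≥50).
#5: not dominated (best time).
#6: not dominated (best benefit score).
#7: not dominated.
Pareto-optimal: #1, #5, #6, #7 → 4.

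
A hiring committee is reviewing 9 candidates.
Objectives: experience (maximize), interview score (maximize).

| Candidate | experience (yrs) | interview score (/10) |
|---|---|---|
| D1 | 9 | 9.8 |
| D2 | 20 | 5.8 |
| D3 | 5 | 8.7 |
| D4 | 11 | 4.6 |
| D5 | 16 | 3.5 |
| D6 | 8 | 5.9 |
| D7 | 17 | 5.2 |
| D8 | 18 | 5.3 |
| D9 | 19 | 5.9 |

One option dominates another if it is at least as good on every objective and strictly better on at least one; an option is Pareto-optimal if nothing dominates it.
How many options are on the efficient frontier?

3

D1: not dominated (best interview score).
D2: not dominated (best experience).
D3: dominated by D1 (experience 9≥5, interview score 9.8≥8.7).
D4: dominated by D2 (experience 20≥11, interview score 5.8≥4.6).
D5: dominated by D2 (experience 20≥16, interview score 5.8≥3.5).
D6: dominated by D1 (experience 9≥8, interview score 9.8≥5.9).
D7: dominated by D2 (experience 20≥17, interview score 5.8≥5.2).
D8: dominated by D2 (experience 20≥18, interview score 5.8≥5.3).
D9: not dominated.
Pareto-optimal: D1, D2, D9 → 3.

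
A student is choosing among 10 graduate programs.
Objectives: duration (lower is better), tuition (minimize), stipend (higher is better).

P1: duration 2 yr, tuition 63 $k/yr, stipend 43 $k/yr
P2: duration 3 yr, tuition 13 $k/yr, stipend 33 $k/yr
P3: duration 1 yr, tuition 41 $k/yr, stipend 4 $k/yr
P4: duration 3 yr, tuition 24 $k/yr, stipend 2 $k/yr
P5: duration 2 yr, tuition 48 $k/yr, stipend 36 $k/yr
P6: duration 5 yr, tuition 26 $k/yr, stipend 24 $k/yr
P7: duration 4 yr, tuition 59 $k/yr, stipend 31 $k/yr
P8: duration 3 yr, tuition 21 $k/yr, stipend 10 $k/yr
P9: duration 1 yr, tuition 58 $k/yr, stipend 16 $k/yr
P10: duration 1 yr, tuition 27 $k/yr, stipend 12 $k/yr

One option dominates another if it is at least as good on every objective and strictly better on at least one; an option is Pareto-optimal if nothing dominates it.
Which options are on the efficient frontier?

P1, P2, P5, P9, P10

P1: not dominated (best stipend).
P2: not dominated (best tuition).
P3: dominated by P10 (duration 1≤1, tuition 27≤41, stipend 12≥4).
P4: dominated by P2 (duration 3≤3, tuition 13≤24, stipend 33≥2).
P5: not dominated.
P6: dominated by P2 (duration 3≤5, tuition 13≤26, stipend 33≥24).
P7: dominated by P2 (duration 3≤4, tuition 13≤59, stipend 33≥31).
P8: dominated by P2 (duration 3≤3, tuition 13≤21, stipend 33≥10).
P9: not dominated.
P10: not dominated.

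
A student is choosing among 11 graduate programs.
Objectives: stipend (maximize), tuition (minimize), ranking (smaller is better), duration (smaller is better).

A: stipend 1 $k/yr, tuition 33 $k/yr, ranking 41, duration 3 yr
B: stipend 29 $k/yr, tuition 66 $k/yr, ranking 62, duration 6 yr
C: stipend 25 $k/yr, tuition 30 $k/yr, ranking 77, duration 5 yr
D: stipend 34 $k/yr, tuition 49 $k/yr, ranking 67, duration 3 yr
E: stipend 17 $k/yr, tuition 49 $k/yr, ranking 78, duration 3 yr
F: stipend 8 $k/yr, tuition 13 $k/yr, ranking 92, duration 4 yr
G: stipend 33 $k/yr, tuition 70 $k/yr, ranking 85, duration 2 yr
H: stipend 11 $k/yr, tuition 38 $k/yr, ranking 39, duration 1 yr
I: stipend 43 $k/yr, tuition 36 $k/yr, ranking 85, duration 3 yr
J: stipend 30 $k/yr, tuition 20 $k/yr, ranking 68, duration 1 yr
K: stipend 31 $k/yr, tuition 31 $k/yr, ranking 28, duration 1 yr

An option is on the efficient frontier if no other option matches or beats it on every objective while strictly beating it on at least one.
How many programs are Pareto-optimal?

A: dominated by K (stipend 31≥1, tuition 31≤33, ranking 28≤41, duration 1≤3).
B: dominated by K (stipend 31≥29, tuition 31≤66, ranking 28≤62, duration 1≤6).
C: dominated by J (stipend 30≥25, tuition 20≤30, ranking 68≤77, duration 1≤5).
D: not dominated.
E: dominated by D (stipend 34≥17, tuition 49≤49, ranking 67≤78, duration 3≤3).
F: not dominated (best tuition).
G: not dominated.
H: dominated by K (stipend 31≥11, tuition 31≤38, ranking 28≤39, duration 1≤1).
I: not dominated (best stipend).
J: not dominated.
K: not dominated (best ranking).
Pareto-optimal: D, F, G, I, J, K → 6.

6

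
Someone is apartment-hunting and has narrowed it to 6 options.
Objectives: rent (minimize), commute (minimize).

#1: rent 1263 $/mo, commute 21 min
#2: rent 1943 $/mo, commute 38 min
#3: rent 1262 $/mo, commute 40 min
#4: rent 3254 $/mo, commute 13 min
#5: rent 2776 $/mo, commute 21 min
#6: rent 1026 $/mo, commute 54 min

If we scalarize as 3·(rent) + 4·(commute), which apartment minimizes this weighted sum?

#6

#1: 3·1263 + 4·21 = 3873
#2: 3·1943 + 4·38 = 5981
#3: 3·1262 + 4·40 = 3946
#4: 3·3254 + 4·13 = 9814
#5: 3·2776 + 4·21 = 8412
#6: 3·1026 + 4·54 = 3294
Lowest: #6 at 3294.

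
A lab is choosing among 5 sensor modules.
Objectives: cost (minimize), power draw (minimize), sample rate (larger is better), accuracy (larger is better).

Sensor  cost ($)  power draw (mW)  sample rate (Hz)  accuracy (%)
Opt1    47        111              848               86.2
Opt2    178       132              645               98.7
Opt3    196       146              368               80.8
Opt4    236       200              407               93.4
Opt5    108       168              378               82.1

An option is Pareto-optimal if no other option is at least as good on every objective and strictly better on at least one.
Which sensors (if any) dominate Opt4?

Opt2

Opt2: cost 178≤236, power draw 132≤200, sample rate 645≥407, accuracy 98.7≥93.4 — dominates Opt4.
Others (Opt1, Opt3, Opt5) are each worse than Opt4 on at least one objective.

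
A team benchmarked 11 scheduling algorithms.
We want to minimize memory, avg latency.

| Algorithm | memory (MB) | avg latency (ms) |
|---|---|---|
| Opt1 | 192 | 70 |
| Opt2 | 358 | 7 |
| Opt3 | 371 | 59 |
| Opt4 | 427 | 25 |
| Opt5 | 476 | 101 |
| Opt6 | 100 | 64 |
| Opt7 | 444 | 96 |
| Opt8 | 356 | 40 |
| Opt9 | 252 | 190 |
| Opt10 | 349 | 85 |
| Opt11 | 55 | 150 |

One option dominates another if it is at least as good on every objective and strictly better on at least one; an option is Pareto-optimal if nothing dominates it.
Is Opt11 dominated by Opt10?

No

Opt10 vs Opt11: Opt10 is worse on memory (349 vs 55), so it does not dominate Opt11.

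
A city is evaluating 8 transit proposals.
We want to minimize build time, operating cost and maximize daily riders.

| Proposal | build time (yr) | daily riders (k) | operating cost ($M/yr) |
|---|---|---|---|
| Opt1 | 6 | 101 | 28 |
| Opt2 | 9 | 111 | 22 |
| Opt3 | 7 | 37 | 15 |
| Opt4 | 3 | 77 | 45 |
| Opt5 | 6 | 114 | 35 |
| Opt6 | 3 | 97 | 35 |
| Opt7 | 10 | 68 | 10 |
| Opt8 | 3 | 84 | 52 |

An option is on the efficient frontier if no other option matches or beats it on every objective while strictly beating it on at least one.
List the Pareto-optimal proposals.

Opt1: not dominated.
Opt2: not dominated.
Opt3: not dominated.
Opt4: dominated by Opt6 (build time 3≤3, daily riders 97≥77, operating cost 35≤45).
Opt5: not dominated (best daily riders).
Opt6: not dominated.
Opt7: not dominated (best operating cost).
Opt8: dominated by Opt6 (build time 3≤3, daily riders 97≥84, operating cost 35≤52).

Opt1, Opt2, Opt3, Opt5, Opt6, Opt7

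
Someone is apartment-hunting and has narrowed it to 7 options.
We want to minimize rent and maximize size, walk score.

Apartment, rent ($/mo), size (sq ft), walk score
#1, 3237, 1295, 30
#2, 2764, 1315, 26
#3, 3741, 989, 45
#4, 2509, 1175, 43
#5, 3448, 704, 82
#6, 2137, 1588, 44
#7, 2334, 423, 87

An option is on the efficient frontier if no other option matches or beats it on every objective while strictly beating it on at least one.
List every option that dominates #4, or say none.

#6

#6: rent 2137≤2509, size 1588≥1175, walk score 44≥43 — dominates #4.
Others (#1, #2, #3, #5, #7) are each worse than #4 on at least one objective.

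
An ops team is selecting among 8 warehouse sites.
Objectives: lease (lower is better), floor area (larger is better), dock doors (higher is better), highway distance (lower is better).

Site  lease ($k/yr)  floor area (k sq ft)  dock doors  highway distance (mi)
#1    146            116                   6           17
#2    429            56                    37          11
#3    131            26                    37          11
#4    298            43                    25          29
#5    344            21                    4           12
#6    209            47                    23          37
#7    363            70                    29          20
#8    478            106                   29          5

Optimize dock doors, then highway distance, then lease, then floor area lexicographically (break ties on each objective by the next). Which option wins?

First maximize dock doors: best is 37, kept {#2, #3}.
Then minimize highway distance: best is 11, kept {#2, #3}.
Then minimize lease: best is 131, kept {#3}.

#3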